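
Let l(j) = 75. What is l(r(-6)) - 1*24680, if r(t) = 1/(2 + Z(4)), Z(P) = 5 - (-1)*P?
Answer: -24605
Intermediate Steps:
Z(P) = 5 + P
r(t) = 1/11 (r(t) = 1/(2 + (5 + 4)) = 1/(2 + 9) = 1/11)
l(r(-6)) - 1*24680 = 75 - 1*24680 = 75 - 24680 = -24605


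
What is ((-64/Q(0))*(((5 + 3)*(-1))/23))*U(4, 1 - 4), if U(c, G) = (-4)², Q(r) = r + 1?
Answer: 8192/23 ≈ 356.17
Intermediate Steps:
Q(r) = 1 + r
U(c, G) = 16
((-64/Q(0))*(((5 + 3)*(-1))/23))*U(4, 1 - 4) = ((-64/(1 + 0))*(((5 + 3)*(-1))/23))*16 = ((-64/1)*((8*(-1))*(1/23)))*16 = ((-64*1)*(-8*1/23))*16 = -64*(-8/23)*16 = (512/23)*16 = 8192/23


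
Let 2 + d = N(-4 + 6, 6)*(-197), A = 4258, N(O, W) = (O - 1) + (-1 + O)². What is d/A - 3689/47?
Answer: -7863187/100063 ≈ -78.582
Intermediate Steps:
N(O, W) = -1 + O + (-1 + O)² (N(O, W) = (-1 + O) + (-1 + O)² = -1 + O + (-1 + O)²)
d = -396 (d = -2 + ((-4 + 6)*(-1 + (-4 + 6)))*(-197) = -2 + (2*(-1 + 2))*(-197) = -2 + (2*1)*(-197) = -2 + 2*(-197) = -2 - 394 = -396)
d/A - 3689/47 = -396/4258 - 3689/47 = -396*1/4258 - 3689*1/47 = -198/2129 - 3689/47 = -7863187/100063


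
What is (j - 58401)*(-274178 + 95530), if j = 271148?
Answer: -38006826056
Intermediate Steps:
(j - 58401)*(-274178 + 95530) = (271148 - 58401)*(-274178 + 95530) = 212747*(-178648) = -38006826056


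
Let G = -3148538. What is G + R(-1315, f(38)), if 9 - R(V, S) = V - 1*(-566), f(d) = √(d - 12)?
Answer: -3147780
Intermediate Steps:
f(d) = √(-12 + d)
R(V, S) = -557 - V (R(V, S) = 9 - (V - 1*(-566)) = 9 - (V + 566) = 9 - (566 + V) = 9 + (-566 - V) = -557 - V)
G + R(-1315, f(38)) = -3148538 + (-557 - 1*(-1315)) = -3148538 + (-557 + 1315) = -3148538 + 758 = -3147780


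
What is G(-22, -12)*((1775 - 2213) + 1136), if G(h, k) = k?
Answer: -8376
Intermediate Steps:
G(-22, -12)*((1775 - 2213) + 1136) = -12*((1775 - 2213) + 1136) = -12*(-438 + 1136) = -12*698 = -8376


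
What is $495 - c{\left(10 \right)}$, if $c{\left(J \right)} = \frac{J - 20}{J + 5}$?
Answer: $\frac{1487}{3} \approx 495.67$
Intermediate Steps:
$c{\left(J \right)} = \frac{-20 + J}{5 + J}$
$495 - c{\left(10 \right)} = 495 - \frac{-20 + 10}{5 + 10} = 495 - \frac{1}{15} \left(-10\right) = 495 - - \frac{2}{3} = 495 + \frac{2}{3} = \frac{1487}{3}$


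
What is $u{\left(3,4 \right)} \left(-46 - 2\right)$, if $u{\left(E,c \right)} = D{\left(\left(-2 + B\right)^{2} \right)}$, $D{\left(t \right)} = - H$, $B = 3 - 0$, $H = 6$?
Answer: $288$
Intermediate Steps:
$B = 3$ ($B = 3 + 0 = 3$)
$D{\left(t \right)} = -6$ ($D{\left(t \right)} = \left(-1\right) 6 = -6$)
$u{\left(E,c \right)} = -6$
$u{\left(3,4 \right)} \left(-46 - 2\right) = - 6 \left(-46 - 2\right) = \left(-6\right) \left(-48\right) = 288$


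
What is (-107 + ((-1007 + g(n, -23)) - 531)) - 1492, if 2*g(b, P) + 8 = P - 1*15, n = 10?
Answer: -3160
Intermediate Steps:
g(b, P) = -23/2 + P/2 (g(b, P) = -4 + (P - 1*15)/2 = -4 + (P - 15)/2 = -4 + (-15 + P)/2 = -4 + (-15/2 + P/2) = -23/2 + P/2)
(-107 + ((-1007 + g(n, -23)) - 531)) - 1492 = (-107 + ((-1007 + (-23/2 + (1/2)*(-23))) - 531)) - 1492 = (-107 + ((-1007 + (-23/2 - 23/2)) - 531)) - 1492 = (-107 + ((-1007 - 23) - 531)) - 1492 = (-107 + (-1030 - 531)) - 1492 = (-107 - 1561) - 1492 = -1668 - 1492 = -3160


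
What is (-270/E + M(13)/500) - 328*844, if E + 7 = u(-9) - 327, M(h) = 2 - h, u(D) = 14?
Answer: -1107324713/4000 ≈ -2.7683e+5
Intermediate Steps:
E = -320 (E = -7 + (14 - 327) = -7 - 313 = -320)
(-270/E + M(13)/500) - 328*844 = (-270/(-320) + (2 - 1*13)/500) - 328*844 = (-270*(-1/320) + (2 - 13)*(1/500)) - 276832 = (27/32 - 11*1/500) - 276832 = (27/32 - 11/500) - 276832 = 3287/4000 - 276832 = -1107324713/4000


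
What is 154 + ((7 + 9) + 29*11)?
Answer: 489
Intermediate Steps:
154 + ((7 + 9) + 29*11) = 154 + (16 + 319) = 154 + 335 = 489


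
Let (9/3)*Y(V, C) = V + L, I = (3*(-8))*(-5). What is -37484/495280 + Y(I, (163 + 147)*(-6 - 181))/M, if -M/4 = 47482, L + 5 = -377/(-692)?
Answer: -926199203407/12205263294240 ≈ -0.075885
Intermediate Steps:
I = 120 (I = -24*(-5) = 120)
L = -3083/692 (L = -5 - 377/(-692) = -5 - 377*(-1/692) = -5 + 377/692 = -3083/692 ≈ -4.4552)
M = -189928 (M = -4*47482 = -189928)
Y(V, C) = -3083/2076 + V/3 (Y(V, C) = (V - 3083/692)/3 = (-3083/692 + V)/3 = -3083/2076 + V/3)
-37484/495280 + Y(I, (163 + 147)*(-6 - 181))/M = -37484/495280 + (-3083/2076 + (1/3)*120)/(-189928) = -37484*1/495280 + (-3083/2076 + 40)*(-1/189928) = -9371/123820 + (79957/2076)*(-1/189928) = -9371/123820 - 79957/394290528 = -926199203407/12205263294240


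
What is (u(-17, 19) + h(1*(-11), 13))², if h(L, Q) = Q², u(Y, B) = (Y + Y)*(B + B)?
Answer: 1261129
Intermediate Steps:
u(Y, B) = 4*B*Y (u(Y, B) = (2*Y)*(2*B) = 4*B*Y)
(u(-17, 19) + h(1*(-11), 13))² = (4*19*(-17) + 13²)² = (-1292 + 169)² = (-1123)² = 1261129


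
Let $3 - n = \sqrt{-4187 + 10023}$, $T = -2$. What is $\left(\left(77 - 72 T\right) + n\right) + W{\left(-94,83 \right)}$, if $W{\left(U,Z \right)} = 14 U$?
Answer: $-1092 - 2 \sqrt{1459} \approx -1168.4$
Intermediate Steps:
$n = 3 - 2 \sqrt{1459}$ ($n = 3 - \sqrt{-4187 + 10023} = 3 - \sqrt{5836} = 3 - 2 \sqrt{1459} \approx -73.394$)
$\left(\left(77 - 72 T\right) + n\right) + W{\left(-94,83 \right)} = \left(\left(77 - -144\right) + \left(3 - 2 \sqrt{1459}\right)\right) + 14 \left(-94\right) = \left(\left(77 + 144\right) + \left(3 - 2 \sqrt{1459}\right)\right) - 1316 = \left(221 + \left(3 - 2 \sqrt{1459}\right)\right) - 1316 = \left(224 - 2 \sqrt{1459}\right) - 1316 = -1092 - 2 \sqrt{1459}$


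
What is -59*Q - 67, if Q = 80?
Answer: -4787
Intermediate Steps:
-59*Q - 67 = -59*80 - 67 = -4720 - 67 = -4787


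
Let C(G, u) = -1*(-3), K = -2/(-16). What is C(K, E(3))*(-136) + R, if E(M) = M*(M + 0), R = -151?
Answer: -559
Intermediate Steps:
K = ⅛ (K = -2*(-1/16) = ⅛ ≈ 0.12500)
E(M) = M² (E(M) = M*M = M²)
C(G, u) = 3
C(K, E(3))*(-136) + R = 3*(-136) - 151 = -408 - 151 = -559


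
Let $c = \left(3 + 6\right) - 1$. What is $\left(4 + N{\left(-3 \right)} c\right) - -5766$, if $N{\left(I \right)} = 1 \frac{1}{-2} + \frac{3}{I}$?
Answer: $5758$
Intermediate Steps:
$N{\left(I \right)} = - \frac{1}{2} + \frac{3}{I}$ ($N{\left(I \right)} = 1 \left(- \frac{1}{2}\right) + \frac{3}{I} = - \frac{1}{2} + \frac{3}{I}$)
$c = 8$ ($c = 9 - 1 = 8$)
$\left(4 + N{\left(-3 \right)} c\right) - -5766 = \left(4 + \frac{6 - -3}{2 \left(-3\right)} 8\right) - -5766 = \left(4 + \frac{1}{2} \left(- \frac{1}{3}\right) \left(6 + 3\right) 8\right) + 5766 = \left(4 + \frac{1}{2} \left(- \frac{1}{3}\right) 9 \cdot 8\right) + 5766 = \left(4 - 12\right) + 5766 = -8 + 5766 = 5758$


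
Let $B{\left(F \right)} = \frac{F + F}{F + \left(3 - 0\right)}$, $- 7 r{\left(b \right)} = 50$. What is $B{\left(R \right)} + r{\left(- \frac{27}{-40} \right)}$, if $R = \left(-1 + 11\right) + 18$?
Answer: $- \frac{1158}{217} \approx -5.3364$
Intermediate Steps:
$r{\left(b \right)} = - \frac{50}{7}$ ($r{\left(b \right)} = \left(- \frac{1}{7}\right) 50 = - \frac{50}{7}$)
$R = 28$ ($R = 10 + 18 = 28$)
$B{\left(F \right)} = \frac{2 F}{3 + F}$ ($B{\left(F \right)} = \frac{2 F}{F + \left(3 + 0\right)} = \frac{2 F}{F + 3} = \frac{2 F}{3 + F}$)
$B{\left(R \right)} + r{\left(- \frac{27}{-40} \right)} = 2 \cdot 28 \frac{1}{3 + 28} - \frac{50}{7} = 2 \cdot 28 \cdot \frac{1}{31} - \frac{50}{7} = \frac{56}{31} - \frac{50}{7} = - \frac{1158}{217}$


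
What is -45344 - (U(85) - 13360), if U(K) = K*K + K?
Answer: -39294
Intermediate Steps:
U(K) = K + K² (U(K) = K² + K = K + K²)
-45344 - (U(85) - 13360) = -45344 - (85*(1 + 85) - 13360) = -45344 - (85*86 - 13360) = -45344 - (7310 - 13360) = -45344 - 1*(-6050) = -45344 + 6050 = -39294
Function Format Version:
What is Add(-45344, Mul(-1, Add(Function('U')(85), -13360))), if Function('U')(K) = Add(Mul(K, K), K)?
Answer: -39294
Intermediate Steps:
Function('U')(K) = Add(K, Pow(K, 2)) (Function('U')(K) = Add(Pow(K, 2), K) = Add(K, Pow(K, 2)))
Add(-45344, Mul(-1, Add(Function('U')(85), -13360))) = Add(-45344, Mul(-1, Add(Mul(85, Add(1, 85)), -13360))) = Add(-45344, Mul(-1, Add(Mul(85, 86), -13360))) = Add(-45344, Mul(-1, Add(7310, -13360))) = Add(-45344, Mul(-1, -6050)) = Add(-45344, 6050) = -39294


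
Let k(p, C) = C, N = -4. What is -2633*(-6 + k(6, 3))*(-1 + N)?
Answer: -39495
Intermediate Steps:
-2633*(-6 + k(6, 3))*(-1 + N) = -2633*(-6 + 3)*(-1 - 4) = -(-7899)*(-5) = -2633*15 = -39495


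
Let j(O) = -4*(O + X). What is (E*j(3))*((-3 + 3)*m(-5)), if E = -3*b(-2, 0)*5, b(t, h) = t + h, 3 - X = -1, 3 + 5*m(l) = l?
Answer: 0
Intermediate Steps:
m(l) = -⅗ + l/5
X = 4 (X = 3 - 1*(-1) = 3 + 1 = 4)
b(t, h) = h + t
j(O) = -16 - 4*O (j(O) = -4*(O + 4) = -4*(4 + O) = -16 - 4*O)
E = 30 (E = -3*(0 - 2)*5 = -3*(-2)*5 = 6*5 = 30)
(E*j(3))*((-3 + 3)*m(-5)) = (30*(-16 - 4*3))*((-3 + 3)*(-⅗ + (⅕)*(-5))) = (30*(-16 - 12))*(0*(-⅗ - 1)) = (30*(-28))*(0*(-8/5)) = -840*0 = 0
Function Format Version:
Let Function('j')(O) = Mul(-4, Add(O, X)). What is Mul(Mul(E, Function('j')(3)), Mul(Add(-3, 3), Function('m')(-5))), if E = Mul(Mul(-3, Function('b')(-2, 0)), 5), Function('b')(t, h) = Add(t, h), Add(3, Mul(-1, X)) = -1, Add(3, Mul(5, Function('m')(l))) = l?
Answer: 0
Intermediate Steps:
Function('m')(l) = Add(Rational(-3, 5), Mul(Rational(1, 5), l))
X = 4 (X = Add(3, Mul(-1, -1)) = Add(3, 1) = 4)
Function('b')(t, h) = Add(h, t)
Function('j')(O) = Add(-16, Mul(-4, O)) (Function('j')(O) = Mul(-4, Add(O, 4)) = Mul(-4, Add(4, O)) = Add(-16, Mul(-4, O)))
E = 30 (E = Mul(Mul(-3, Add(0, -2)), 5) = Mul(Mul(-3, -2), 5) = Mul(6, 5) = 30)
Mul(Mul(E, Function('j')(3)), Mul(Add(-3, 3), Function('m')(-5))) = Mul(Mul(30, Add(-16, Mul(-4, 3))), Mul(Add(-3, 3), Add(Rational(-3, 5), Mul(Rational(1, 5), -5)))) = Mul(Mul(30, Add(-16, -12)), Mul(0, Add(Rational(-3, 5), -1))) = Mul(Mul(30, -28), Mul(0, Rational(-8, 5))) = Mul(-840, 0) = 0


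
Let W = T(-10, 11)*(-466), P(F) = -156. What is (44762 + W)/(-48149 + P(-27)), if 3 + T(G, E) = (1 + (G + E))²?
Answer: -44296/48305 ≈ -0.91701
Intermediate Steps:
T(G, E) = -3 + (1 + E + G)² (T(G, E) = -3 + (1 + (G + E))² = -3 + (1 + (E + G))² = -3 + (1 + E + G)²)
W = -466 (W = (-3 + (1 + 11 - 10)²)*(-466) = (-3 + 2²)*(-466) = (-3 + 4)*(-466) = 1*(-466) = -466)
(44762 + W)/(-48149 + P(-27)) = (44762 - 466)/(-48149 - 156) = 44296/(-48305) = 44296*(-1/48305) = -44296/48305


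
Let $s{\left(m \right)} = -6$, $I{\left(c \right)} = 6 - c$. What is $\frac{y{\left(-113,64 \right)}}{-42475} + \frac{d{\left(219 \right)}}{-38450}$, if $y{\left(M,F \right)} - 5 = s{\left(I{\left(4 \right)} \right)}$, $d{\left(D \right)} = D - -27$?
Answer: $- \frac{208208}{32663275} \approx -0.0063744$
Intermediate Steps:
$d{\left(D \right)} = 27 + D$ ($d{\left(D \right)} = D + 27 = 27 + D$)
$y{\left(M,F \right)} = -1$ ($y{\left(M,F \right)} = 5 - 6 = -1$)
$\frac{y{\left(-113,64 \right)}}{-42475} + \frac{d{\left(219 \right)}}{-38450} = - \frac{1}{-42475} + \frac{27 + 219}{-38450} = \left(-1\right) \left(- \frac{1}{42475}\right) + 246 \left(- \frac{1}{38450}\right) = \frac{1}{42475} - \frac{123}{19225} = - \frac{208208}{32663275}$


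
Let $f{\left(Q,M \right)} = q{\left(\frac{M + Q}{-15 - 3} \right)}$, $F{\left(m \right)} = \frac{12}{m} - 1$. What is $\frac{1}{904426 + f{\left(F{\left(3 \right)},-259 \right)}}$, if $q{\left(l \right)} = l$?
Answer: $\frac{9}{8139962} \approx 1.1057 \cdot 10^{-6}$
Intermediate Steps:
$F{\left(m \right)} = -1 + \frac{12}{m}$ ($F{\left(m \right)} = \frac{12}{m} - 1 = -1 + \frac{12}{m}$)
$f{\left(Q,M \right)} = - \frac{M}{18} - \frac{Q}{18}$ ($f{\left(Q,M \right)} = \frac{M + Q}{-15 - 3} = \frac{M + Q}{-18} = \left(M + Q\right) \left(- \frac{1}{18}\right) = - \frac{M}{18} - \frac{Q}{18}$)
$\frac{1}{904426 + f{\left(F{\left(3 \right)},-259 \right)}} = \frac{1}{904426 - \left(- \frac{259}{18} + \frac{\frac{1}{3} \left(12 - 3\right)}{18}\right)} = \frac{1}{904426 + \left(\frac{259}{18} - \frac{\frac{1}{3} \left(12 - 3\right)}{18}\right)} = \frac{1}{904426 + \left(\frac{259}{18} - \frac{\frac{1}{3} \cdot 9}{18}\right)} = \frac{1}{904426 + \left(\frac{259}{18} - \frac{1}{6}\right)} = \frac{1}{904426 + \frac{128}{9}} = \frac{1}{\frac{8139962}{9}} = \frac{9}{8139962}$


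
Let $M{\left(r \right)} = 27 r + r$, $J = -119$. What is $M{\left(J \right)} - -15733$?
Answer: $12401$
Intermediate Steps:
$M{\left(r \right)} = 28 r$
$M{\left(J \right)} - -15733 = 28 \left(-119\right) - -15733 = -3332 + 15733 = 12401$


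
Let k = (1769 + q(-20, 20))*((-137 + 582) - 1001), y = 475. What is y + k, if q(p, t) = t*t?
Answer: -1205489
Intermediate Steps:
q(p, t) = t²
k = -1205964 (k = (1769 + 20²)*((-137 + 582) - 1001) = (1769 + 400)*(445 - 1001) = 2169*(-556) = -1205964)
y + k = 475 - 1205964 = -1205489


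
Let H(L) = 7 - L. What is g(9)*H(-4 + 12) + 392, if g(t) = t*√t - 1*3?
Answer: 368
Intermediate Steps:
g(t) = -3 + t^(3/2) (g(t) = t^(3/2) - 3 = -3 + t^(3/2))
g(9)*H(-4 + 12) + 392 = (-3 + 9^(3/2))*(7 - (-4 + 12)) + 392 = (-3 + 27)*(7 - 1*8) + 392 = 24*(7 - 8) + 392 = 24*(-1) + 392 = -24 + 392 = 368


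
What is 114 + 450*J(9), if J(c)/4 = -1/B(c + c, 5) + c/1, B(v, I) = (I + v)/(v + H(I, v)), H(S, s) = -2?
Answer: 346422/23 ≈ 15062.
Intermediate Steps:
B(v, I) = (I + v)/(-2 + v) (B(v, I) = (I + v)/(v - 2) = (I + v)/(-2 + v))
J(c) = 4*c - 4*(-2 + 2*c)/(5 + 2*c) (J(c) = 4*(-1/((5 + (c + c))/(-2 + (c + c))) + c/1) = 4*(-1/((5 + 2*c)/(-2 + 2*c)) + c*1) = 4*(-(-2 + 2*c)/(5 + 2*c) + c) = 4*(c - (-2 + 2*c)/(5 + 2*c)) = 4*c - 4*(-2 + 2*c)/(5 + 2*c))
114 + 450*J(9) = 114 + 450*(4*(2 + 2*9² + 3*9)/(5 + 2*9)) = 114 + 450*(4*(2 + 2*81 + 27)/(5 + 18)) = 114 + 450*(4*(2 + 162 + 27)/23) = 114 + 450*(4*(1/23)*191) = 114 + 450*(764/23) = 114 + 343800/23 = 346422/23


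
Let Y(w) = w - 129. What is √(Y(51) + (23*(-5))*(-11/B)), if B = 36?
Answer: I*√1543/6 ≈ 6.5468*I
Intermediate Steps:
Y(w) = -129 + w
√(Y(51) + (23*(-5))*(-11/B)) = √((-129 + 51) + (23*(-5))*(-11/36)) = √(-78 - (-1265)/36) = √(-78 - 115*(-11/36)) = √(-78 + 1265/36) = √(-1543/36) = I*√1543/6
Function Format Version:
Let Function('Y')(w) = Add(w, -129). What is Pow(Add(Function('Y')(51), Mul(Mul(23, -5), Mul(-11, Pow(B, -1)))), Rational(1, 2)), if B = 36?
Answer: Mul(Rational(1, 6), I, Pow(1543, Rational(1, 2))) ≈ Mul(6.5468, I)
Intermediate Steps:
Function('Y')(w) = Add(-129, w)
Pow(Add(Function('Y')(51), Mul(Mul(23, -5), Mul(-11, Pow(B, -1)))), Rational(1, 2)) = Pow(Add(Add(-129, 51), Mul(Mul(23, -5), Mul(-11, Pow(36, -1)))), Rational(1, 2)) = Pow(Add(-78, Mul(-115, Mul(-11, Rational(1, 36)))), Rational(1, 2)) = Pow(Add(-78, Mul(-115, Rational(-11, 36))), Rational(1, 2)) = Pow(Add(-78, Rational(1265, 36)), Rational(1, 2)) = Pow(Rational(-1543, 36), Rational(1, 2)) = Mul(Rational(1, 6), I, Pow(1543, Rational(1, 2)))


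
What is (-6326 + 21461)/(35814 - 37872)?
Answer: -5045/686 ≈ -7.3542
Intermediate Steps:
(-6326 + 21461)/(35814 - 37872) = 15135/(-2058) = 15135*(-1/2058) = -5045/686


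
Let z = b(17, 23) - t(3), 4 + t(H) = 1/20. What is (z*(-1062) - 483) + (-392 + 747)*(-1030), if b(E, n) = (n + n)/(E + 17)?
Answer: -63200003/170 ≈ -3.7176e+5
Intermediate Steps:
t(H) = -79/20 (t(H) = -4 + 1/20 = -79/20)
b(E, n) = 2*n/(17 + E) (b(E, n) = (2*n)/(17 + E) = 2*n/(17 + E))
z = 1803/340 (z = 2*23/(17 + 17) - 1*(-79/20) = 2*23/34 + 79/20 = 2*23*(1/34) + 79/20 = 23/17 + 79/20 = 1803/340 ≈ 5.3029)
(z*(-1062) - 483) + (-392 + 747)*(-1030) = ((1803/340)*(-1062) - 483) + (-392 + 747)*(-1030) = (-957393/170 - 483) + 355*(-1030) = -1039503/170 - 365650 = -63200003/170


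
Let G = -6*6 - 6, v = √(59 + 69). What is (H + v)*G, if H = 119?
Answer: -4998 - 336*√2 ≈ -5473.2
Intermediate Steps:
v = 8*√2 (v = √128 = 8*√2 ≈ 11.314)
G = -42 (G = -36 - 6 = -42)
(H + v)*G = (119 + 8*√2)*(-42) = -4998 - 336*√2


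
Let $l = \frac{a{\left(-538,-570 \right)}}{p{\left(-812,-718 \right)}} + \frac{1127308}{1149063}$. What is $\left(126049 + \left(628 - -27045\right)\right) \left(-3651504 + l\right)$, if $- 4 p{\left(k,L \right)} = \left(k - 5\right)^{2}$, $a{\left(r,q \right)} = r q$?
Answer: $- \frac{62767532996257228888}{111821973} \approx -5.6132 \cdot 10^{11}$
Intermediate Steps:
$a{\left(r,q \right)} = q r$
$p{\left(k,L \right)} = - \frac{\left(-5 + k\right)^{2}}{4}$ ($p{\left(k,L \right)} = - \frac{\left(k - 5\right)^{2}}{4} = - \frac{\left(-5 + k\right)^{2}}{4}$)
$l = - \frac{95789612}{111821973}$ ($l = \frac{\left(-570\right) \left(-538\right)}{\left(- \frac{1}{4}\right) \left(-5 - 812\right)^{2}} + \frac{1127308}{1149063} = \frac{306660}{\left(- \frac{1}{4}\right) \left(-817\right)^{2}} + 1127308 \cdot \frac{1}{1149063} = \frac{306660}{\left(- \frac{1}{4}\right) 667489} + \frac{59332}{60477} = \frac{306660}{- \frac{667489}{4}} + \frac{59332}{60477} = 306660 \left(- \frac{4}{667489}\right) + \frac{59332}{60477} = - \frac{64560}{35131} + \frac{59332}{60477} = - \frac{95789612}{111821973} \approx -0.85663$)
$\left(126049 + \left(628 - -27045\right)\right) \left(-3651504 + l\right) = \left(126049 + \left(628 - -27045\right)\right) \left(-3651504 - \frac{95789612}{111821973}\right) = \left(126049 + \left(628 + 27045\right)\right) \left(- \frac{408318477487004}{111821973}\right) = \left(126049 + 27673\right) \left(- \frac{408318477487004}{111821973}\right) = 153722 \left(- \frac{408318477487004}{111821973}\right) = - \frac{62767532996257228888}{111821973}$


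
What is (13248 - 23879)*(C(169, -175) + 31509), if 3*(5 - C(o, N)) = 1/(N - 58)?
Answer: -234182719097/699 ≈ -3.3503e+8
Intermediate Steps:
C(o, N) = 5 - 1/(3*(-58 + N)) (C(o, N) = 5 - 1/(3*(N - 58)) = 5 - 1/(3*(-58 + N)))
(13248 - 23879)*(C(169, -175) + 31509) = (13248 - 23879)*((-871 + 15*(-175))/(3*(-58 - 175)) + 31509) = -10631*((1/3)*(-871 - 2625)/(-233) + 31509) = -10631*((1/3)*(-1/233)*(-3496) + 31509) = -10631*(3496/699 + 31509) = -10631*22028287/699 = -234182719097/699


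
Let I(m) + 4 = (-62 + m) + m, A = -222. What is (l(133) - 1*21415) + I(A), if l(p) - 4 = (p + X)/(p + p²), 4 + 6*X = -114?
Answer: -586013923/26733 ≈ -21921.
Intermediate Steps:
X = -59/3 (X = -⅔ + (⅙)*(-114) = -⅔ - 19 = -59/3 ≈ -19.667)
l(p) = 4 + (-59/3 + p)/(p + p²) (l(p) = 4 + (p - 59/3)/(p + p²) = 4 + (-59/3 + p)/(p + p²))
I(m) = -66 + 2*m (I(m) = -4 + ((-62 + m) + m) = -4 + (-62 + 2*m) = -66 + 2*m)
(l(133) - 1*21415) + I(A) = ((⅓)*(-59 + 12*133² + 15*133)/(133*(1 + 133)) - 1*21415) + (-66 + 2*(-222)) = ((⅓)*(1/133)*(-59 + 12*17689 + 1995)/134 - 21415) + (-66 - 444) = ((⅓)*(1/133)*(1/134)*(-59 + 212268 + 1995) - 21415) - 510 = ((⅓)*(1/133)*(1/134)*214204 - 21415) - 510 = (107102/26733 - 21415) - 510 = -572380093/26733 - 510 = -586013923/26733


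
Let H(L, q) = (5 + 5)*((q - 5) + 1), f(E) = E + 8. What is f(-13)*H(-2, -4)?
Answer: 400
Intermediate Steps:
f(E) = 8 + E
H(L, q) = -40 + 10*q (H(L, q) = 10*((-5 + q) + 1) = 10*(-4 + q) = -40 + 10*q)
f(-13)*H(-2, -4) = (8 - 13)*(-40 + 10*(-4)) = -5*(-40 - 40) = -5*(-80) = 400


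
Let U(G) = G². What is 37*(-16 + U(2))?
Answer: -444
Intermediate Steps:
37*(-16 + U(2)) = 37*(-16 + 2²) = 37*(-16 + 4) = 37*(-12) = -444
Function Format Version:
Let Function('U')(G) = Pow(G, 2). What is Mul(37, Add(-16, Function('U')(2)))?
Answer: -444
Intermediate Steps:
Mul(37, Add(-16, Function('U')(2))) = Mul(37, Add(-16, Pow(2, 2))) = Mul(37, Add(-16, 4)) = Mul(37, -12) = -444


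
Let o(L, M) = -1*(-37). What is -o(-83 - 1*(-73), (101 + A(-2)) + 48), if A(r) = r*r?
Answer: -37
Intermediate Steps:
A(r) = r²
o(L, M) = 37
-o(-83 - 1*(-73), (101 + A(-2)) + 48) = -1*37 = -37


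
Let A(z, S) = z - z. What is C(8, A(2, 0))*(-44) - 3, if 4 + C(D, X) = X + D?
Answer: -179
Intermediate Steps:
A(z, S) = 0
C(D, X) = -4 + D + X (C(D, X) = -4 + (X + D) = -4 + (D + X) = -4 + D + X)
C(8, A(2, 0))*(-44) - 3 = (-4 + 8 + 0)*(-44) - 3 = 4*(-44) - 3 = -176 - 3 = -179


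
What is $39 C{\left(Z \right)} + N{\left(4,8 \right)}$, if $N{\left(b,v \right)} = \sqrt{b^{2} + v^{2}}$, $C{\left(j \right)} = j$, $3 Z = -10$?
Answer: $-130 + 4 \sqrt{5} \approx -121.06$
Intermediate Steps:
$Z = - \frac{10}{3}$ ($Z = \frac{1}{3} \left(-10\right) = - \frac{10}{3} \approx -3.3333$)
$39 C{\left(Z \right)} + N{\left(4,8 \right)} = 39 \left(- \frac{10}{3}\right) + \sqrt{4^{2} + 8^{2}} = -130 + \sqrt{16 + 64} = -130 + \sqrt{80} = -130 + 4 \sqrt{5}$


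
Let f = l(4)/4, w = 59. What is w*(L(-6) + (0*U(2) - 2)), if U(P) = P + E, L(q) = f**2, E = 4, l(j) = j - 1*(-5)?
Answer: 2891/16 ≈ 180.69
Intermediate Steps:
l(j) = 5 + j (l(j) = j + 5 = 5 + j)
f = 9/4 (f = (5 + 4)/4 = 9*(1/4) = 9/4 ≈ 2.2500)
L(q) = 81/16 (L(q) = (9/4)**2 = 81/16)
U(P) = 4 + P (U(P) = P + 4 = 4 + P)
w*(L(-6) + (0*U(2) - 2)) = 59*(81/16 + (0*(4 + 2) - 2)) = 59*(81/16 + (0*6 - 2)) = 59*(81/16 + (0 - 2)) = 59*(81/16 - 2) = 59*(49/16) = 2891/16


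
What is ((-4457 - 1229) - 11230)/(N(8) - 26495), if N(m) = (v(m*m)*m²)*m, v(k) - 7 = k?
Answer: -16916/9857 ≈ -1.7161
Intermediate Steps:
v(k) = 7 + k
N(m) = m³*(7 + m²) (N(m) = ((7 + m*m)*m²)*m = ((7 + m²)*m²)*m = (m²*(7 + m²))*m = m³*(7 + m²))
((-4457 - 1229) - 11230)/(N(8) - 26495) = ((-4457 - 1229) - 11230)/(8³*(7 + 8²) - 26495) = (-5686 - 11230)/(512*(7 + 64) - 26495) = -16916/(512*71 - 26495) = -16916/(36352 - 26495) = -16916/9857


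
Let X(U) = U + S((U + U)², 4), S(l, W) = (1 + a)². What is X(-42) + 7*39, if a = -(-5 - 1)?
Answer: 280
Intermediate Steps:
a = 6 (a = -1*(-6) = 6)
S(l, W) = 49 (S(l, W) = (1 + 6)² = 7² = 49)
X(U) = 49 + U (X(U) = U + 49 = 49 + U)
X(-42) + 7*39 = (49 - 42) + 7*39 = 7 + 273 = 280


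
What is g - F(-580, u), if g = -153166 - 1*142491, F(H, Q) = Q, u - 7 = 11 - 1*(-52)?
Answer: -295727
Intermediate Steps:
u = 70 (u = 7 + (11 - 1*(-52)) = 7 + (11 + 52) = 7 + 63 = 70)
g = -295657 (g = -153166 - 142491 = -295657)
g - F(-580, u) = -295657 - 1*70 = -295657 - 70 = -295727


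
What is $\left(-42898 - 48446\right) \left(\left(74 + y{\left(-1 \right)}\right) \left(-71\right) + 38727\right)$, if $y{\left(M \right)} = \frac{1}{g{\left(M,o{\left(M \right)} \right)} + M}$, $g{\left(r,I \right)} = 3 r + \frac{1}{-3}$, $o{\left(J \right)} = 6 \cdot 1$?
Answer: $- \frac{39767706528}{13} \approx -3.0591 \cdot 10^{9}$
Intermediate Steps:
$o{\left(J \right)} = 6$
$g{\left(r,I \right)} = - \frac{1}{3} + 3 r$ ($g{\left(r,I \right)} = 3 r - \frac{1}{3} = - \frac{1}{3} + 3 r$)
$y{\left(M \right)} = \frac{1}{- \frac{1}{3} + 4 M}$ ($y{\left(M \right)} = \frac{1}{\left(- \frac{1}{3} + 3 M\right) + M} = \frac{1}{- \frac{1}{3} + 4 M}$)
$\left(-42898 - 48446\right) \left(\left(74 + y{\left(-1 \right)}\right) \left(-71\right) + 38727\right) = \left(-42898 - 48446\right) \left(\left(74 + \frac{3}{-1 + 12 \left(-1\right)}\right) \left(-71\right) + 38727\right) = - 91344 \left(\left(74 + \frac{3}{-1 - 12}\right) \left(-71\right) + 38727\right) = - 91344 \left(\left(74 + \frac{3}{-13}\right) \left(-71\right) + 38727\right) = - 91344 \left(\left(74 + 3 \left(- \frac{1}{13}\right)\right) \left(-71\right) + 38727\right) = - 91344 \left(\left(74 - \frac{3}{13}\right) \left(-71\right) + 38727\right) = - 91344 \left(\frac{959}{13} \left(-71\right) + 38727\right) = - 91344 \left(- \frac{68089}{13} + 38727\right) = \left(-91344\right) \frac{435362}{13} = - \frac{39767706528}{13}$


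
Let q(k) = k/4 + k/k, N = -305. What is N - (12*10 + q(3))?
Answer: -1707/4 ≈ -426.75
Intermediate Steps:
q(k) = 1 + k/4 (q(k) = k*(¼) + 1 = k/4 + 1 = 1 + k/4)
N - (12*10 + q(3)) = -305 - (12*10 + (1 + (¼)*3)) = -305 - (120 + (1 + ¾)) = -305 - (120 + 7/4) = -305 - 1*487/4 = -305 - 487/4 = -1707/4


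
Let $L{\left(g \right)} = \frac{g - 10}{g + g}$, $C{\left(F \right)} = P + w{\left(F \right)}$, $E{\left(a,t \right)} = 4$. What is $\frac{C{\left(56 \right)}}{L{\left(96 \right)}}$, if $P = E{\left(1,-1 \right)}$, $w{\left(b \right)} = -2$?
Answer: $\frac{192}{43} \approx 4.4651$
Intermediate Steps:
$P = 4$
$C{\left(F \right)} = 2$ ($C{\left(F \right)} = 4 - 2 = 2$)
$L{\left(g \right)} = \frac{-10 + g}{2 g}$
$\frac{C{\left(56 \right)}}{L{\left(96 \right)}} = \frac{2}{\frac{1}{2} \cdot \frac{1}{96} \left(-10 + 96\right)} = \frac{2}{\frac{1}{2} \cdot \frac{1}{96} \cdot 86} = \frac{2}{\frac{43}{96}} = 2 \cdot \frac{96}{43} = \frac{192}{43}$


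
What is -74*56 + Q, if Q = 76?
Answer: -4068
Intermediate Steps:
-74*56 + Q = -74*56 + 76 = -4144 + 76 = -4068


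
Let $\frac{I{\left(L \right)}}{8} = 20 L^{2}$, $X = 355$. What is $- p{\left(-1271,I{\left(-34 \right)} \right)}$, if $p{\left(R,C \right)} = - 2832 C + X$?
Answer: $523806365$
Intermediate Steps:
$I{\left(L \right)} = 160 L^{2}$ ($I{\left(L \right)} = 8 \cdot 20 L^{2} = 160 L^{2}$)
$p{\left(R,C \right)} = 355 - 2832 C$ ($p{\left(R,C \right)} = - 2832 C + 355 = 355 - 2832 C$)
$- p{\left(-1271,I{\left(-34 \right)} \right)} = - (355 - 2832 \cdot 160 \left(-34\right)^{2}) = - (355 - 2832 \cdot 160 \cdot 1156) = - (355 - 523806720) = \left(-1\right) \left(-523806365\right) = 523806365$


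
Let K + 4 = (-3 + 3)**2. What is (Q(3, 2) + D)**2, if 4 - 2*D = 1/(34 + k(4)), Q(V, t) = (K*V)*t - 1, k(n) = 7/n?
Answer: 10830681/20449 ≈ 529.64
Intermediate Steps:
K = -4 (K = -4 + (-3 + 3)**2 = -4 + 0**2 = -4 + 0 = -4)
Q(V, t) = -1 - 4*V*t (Q(V, t) = (-4*V)*t - 1 = -4*V*t - 1 = -1 - 4*V*t)
D = 284/143 (D = 2 - 1/(2*(34 + 7/4)) = 2 - 1/(2*143/4) = 2 - 1/2*4/143 = 2 - 2/143 = 284/143 ≈ 1.9860)
(Q(3, 2) + D)**2 = ((-1 - 4*3*2) + 284/143)**2 = ((-1 - 24) + 284/143)**2 = (-25 + 284/143)**2 = (-3291/143)**2 = 10830681/20449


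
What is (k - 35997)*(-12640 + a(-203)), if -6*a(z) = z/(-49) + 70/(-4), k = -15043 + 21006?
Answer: 15941641741/42 ≈ 3.7956e+8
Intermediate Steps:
k = 5963
a(z) = 35/12 + z/294 (a(z) = -(z/(-49) + 70/(-4))/6 = -(z*(-1/49) + 70*(-¼))/6 = -(-z/49 - 35/2)/6 = -(-35/2 - z/49)/6 = 35/12 + z/294)
(k - 35997)*(-12640 + a(-203)) = (5963 - 35997)*(-12640 + (35/12 + (1/294)*(-203))) = -30034*(-12640 + (35/12 - 29/42)) = -30034*(-12640 + 187/84) = -30034*(-1061573/84) = 15941641741/42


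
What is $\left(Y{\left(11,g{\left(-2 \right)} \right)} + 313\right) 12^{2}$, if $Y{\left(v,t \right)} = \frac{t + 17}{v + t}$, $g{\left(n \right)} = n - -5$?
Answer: $\frac{316944}{7} \approx 45278.0$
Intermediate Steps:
$g{\left(n \right)} = 5 + n$ ($g{\left(n \right)} = n + 5 = 5 + n$)
$Y{\left(v,t \right)} = \frac{17 + t}{t + v}$
$\left(Y{\left(11,g{\left(-2 \right)} \right)} + 313\right) 12^{2} = \left(\frac{17 + \left(5 - 2\right)}{\left(5 - 2\right) + 11} + 313\right) 12^{2} = \left(\frac{17 + 3}{3 + 11} + 313\right) 144 = \left(\frac{1}{14} \cdot 20 + 313\right) 144 = \left(\frac{10}{7} + 313\right) 144 = \frac{2201}{7} \cdot 144 = \frac{316944}{7}$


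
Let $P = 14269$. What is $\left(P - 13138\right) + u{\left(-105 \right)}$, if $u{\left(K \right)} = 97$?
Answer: $1228$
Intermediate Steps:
$\left(P - 13138\right) + u{\left(-105 \right)} = \left(14269 - 13138\right) + 97 = 1131 + 97 = 1228$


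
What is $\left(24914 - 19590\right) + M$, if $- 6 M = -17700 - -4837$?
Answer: $\frac{44807}{6} \approx 7467.8$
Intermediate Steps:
$M = \frac{12863}{6}$ ($M = - \frac{-17700 - -4837}{6} = - \frac{-17700 + 4837}{6} = \left(- \frac{1}{6}\right) \left(-12863\right) = \frac{12863}{6} \approx 2143.8$)
$\left(24914 - 19590\right) + M = \left(24914 - 19590\right) + \frac{12863}{6} = 5324 + \frac{12863}{6} = \frac{44807}{6}$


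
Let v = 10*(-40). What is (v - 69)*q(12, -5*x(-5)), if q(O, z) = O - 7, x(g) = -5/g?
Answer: -2345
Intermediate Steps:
q(O, z) = -7 + O
v = -400
(v - 69)*q(12, -5*x(-5)) = (-400 - 69)*(-7 + 12) = -469*5 = -2345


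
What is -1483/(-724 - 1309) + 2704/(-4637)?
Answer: 1379439/9427021 ≈ 0.14633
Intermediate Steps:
-1483/(-724 - 1309) + 2704/(-4637) = -1483/(-2033) + 2704*(-1/4637) = -1483*(-1/2033) - 2704/4637 = 1483/2033 - 2704/4637 = 1379439/9427021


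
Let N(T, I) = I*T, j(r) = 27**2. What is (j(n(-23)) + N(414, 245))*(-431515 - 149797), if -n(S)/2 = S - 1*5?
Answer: -59386252608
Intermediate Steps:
n(S) = 10 - 2*S (n(S) = -2*(S - 1*5) = -2*(S - 5) = -2*(-5 + S) = 10 - 2*S)
j(r) = 729
(j(n(-23)) + N(414, 245))*(-431515 - 149797) = (729 + 245*414)*(-431515 - 149797) = (729 + 101430)*(-581312) = 102159*(-581312) = -59386252608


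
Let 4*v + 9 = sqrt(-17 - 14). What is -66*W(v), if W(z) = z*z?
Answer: -825/4 + 297*I*sqrt(31)/4 ≈ -206.25 + 413.41*I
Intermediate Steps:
v = -9/4 + I*sqrt(31)/4 (v = -9/4 + sqrt(-17 - 14)/4 = -9/4 + sqrt(-31)/4 = -9/4 + (I*sqrt(31))/4 = -9/4 + I*sqrt(31)/4 ≈ -2.25 + 1.3919*I)
W(z) = z**2
-66*W(v) = -66*(-9/4 + I*sqrt(31)/4)**2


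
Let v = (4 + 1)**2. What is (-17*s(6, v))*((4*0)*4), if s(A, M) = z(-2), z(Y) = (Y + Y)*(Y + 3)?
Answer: 0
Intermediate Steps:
v = 25 (v = 5**2 = 25)
z(Y) = 2*Y*(3 + Y) (z(Y) = (2*Y)*(3 + Y) = 2*Y*(3 + Y))
s(A, M) = -4 (s(A, M) = 2*(-2)*(3 - 2) = 2*(-2)*1 = -4)
(-17*s(6, v))*((4*0)*4) = (-17*(-4))*((4*0)*4) = 68*(0*4) = 68*0 = 0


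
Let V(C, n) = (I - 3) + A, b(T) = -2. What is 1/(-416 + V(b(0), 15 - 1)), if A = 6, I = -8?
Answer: -1/421 ≈ -0.0023753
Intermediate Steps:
V(C, n) = -5 (V(C, n) = (-8 - 3) + 6 = -11 + 6 = -5)
1/(-416 + V(b(0), 15 - 1)) = 1/(-416 - 5) = 1/(-421) = -1/421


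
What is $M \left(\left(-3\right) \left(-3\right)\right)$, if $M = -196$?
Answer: $-1764$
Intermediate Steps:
$M \left(\left(-3\right) \left(-3\right)\right) = - 196 \left(\left(-3\right) \left(-3\right)\right) = \left(-196\right) 9 = -1764$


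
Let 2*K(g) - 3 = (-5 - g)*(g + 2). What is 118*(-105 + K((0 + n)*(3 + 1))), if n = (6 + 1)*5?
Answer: -1227023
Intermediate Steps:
n = 35 (n = 7*5 = 35)
K(g) = 3/2 + (-5 - g)*(2 + g)/2 (K(g) = 3/2 + ((-5 - g)*(g + 2))/2 = 3/2 + ((-5 - g)*(2 + g))/2 = 3/2 + (-5 - g)*(2 + g)/2)
118*(-105 + K((0 + n)*(3 + 1))) = 118*(-105 + (-7/2 - 7*(0 + 35)*(3 + 1)/2 - (0 + 35)²*(3 + 1)²/2)) = 118*(-105 + (-7/2 - 245*4/2 - (35*4)²/2)) = 118*(-105 + (-7/2 - 7/2*140 - ½*140²)) = 118*(-105 + (-7/2 - 490 - ½*19600)) = 118*(-105 + (-7/2 - 490 - 9800)) = 118*(-105 - 20587/2) = 118*(-20797/2) = -1227023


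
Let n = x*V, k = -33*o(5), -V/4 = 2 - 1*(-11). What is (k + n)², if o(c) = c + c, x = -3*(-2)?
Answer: 412164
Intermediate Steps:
V = -52 (V = -4*(2 - 1*(-11)) = -4*(2 + 11) = -4*13 = -52)
x = 6
o(c) = 2*c
k = -330 (k = -66*5 = -33*10 = -330)
n = -312 (n = 6*(-52) = -312)
(k + n)² = (-330 - 312)² = (-642)² = 412164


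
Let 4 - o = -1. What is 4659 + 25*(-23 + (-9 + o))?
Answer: 3984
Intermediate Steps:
o = 5 (o = 4 - 1*(-1) = 4 + 1 = 5)
4659 + 25*(-23 + (-9 + o)) = 4659 + 25*(-23 + (-9 + 5)) = 4659 + 25*(-23 - 4) = 4659 + 25*(-27) = 4659 - 675 = 3984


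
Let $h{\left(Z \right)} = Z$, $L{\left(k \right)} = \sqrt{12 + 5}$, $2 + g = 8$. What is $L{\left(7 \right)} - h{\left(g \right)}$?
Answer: $-6 + \sqrt{17} \approx -1.8769$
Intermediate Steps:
$g = 6$ ($g = -2 + 8 = 6$)
$L{\left(k \right)} = \sqrt{17}$
$L{\left(7 \right)} - h{\left(g \right)} = \sqrt{17} - 6 = -6 + \sqrt{17}$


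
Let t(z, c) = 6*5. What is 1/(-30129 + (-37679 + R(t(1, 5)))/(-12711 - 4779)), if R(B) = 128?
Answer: -5830/175639553 ≈ -3.3193e-5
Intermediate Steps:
t(z, c) = 30
1/(-30129 + (-37679 + R(t(1, 5)))/(-12711 - 4779)) = 1/(-30129 + (-37679 + 128)/(-12711 - 4779)) = 1/(-30129 - 37551/(-17490)) = 1/(-30129 - 37551*(-1/17490)) = 1/(-30129 + 12517/5830) = 1/(-175639553/5830) = -5830/175639553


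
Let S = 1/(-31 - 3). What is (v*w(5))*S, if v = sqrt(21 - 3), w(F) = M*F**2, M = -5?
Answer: 375*sqrt(2)/34 ≈ 15.598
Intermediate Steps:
w(F) = -5*F**2
v = 3*sqrt(2) (v = sqrt(18) = 3*sqrt(2) ≈ 4.2426)
S = -1/34 (S = 1/(-34) = -1/34 ≈ -0.029412)
(v*w(5))*S = ((3*sqrt(2))*(-5*5**2))*(-1/34) = ((3*sqrt(2))*(-5*25))*(-1/34) = ((3*sqrt(2))*(-125))*(-1/34) = -375*sqrt(2)*(-1/34) = 375*sqrt(2)/34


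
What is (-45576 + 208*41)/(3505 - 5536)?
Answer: 37048/2031 ≈ 18.241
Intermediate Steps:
(-45576 + 208*41)/(3505 - 5536) = (-45576 + 8528)/(-2031) = -37048*(-1/2031) = 37048/2031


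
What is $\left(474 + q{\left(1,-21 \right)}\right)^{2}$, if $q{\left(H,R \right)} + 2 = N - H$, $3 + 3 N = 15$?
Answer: $225625$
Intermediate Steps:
$N = 4$ ($N = -1 + \frac{1}{3} \cdot 15 = -1 + 5 = 4$)
$q{\left(H,R \right)} = 2 - H$ ($q{\left(H,R \right)} = -2 - \left(-4 + H\right) = 2 - H$)
$\left(474 + q{\left(1,-21 \right)}\right)^{2} = \left(474 + \left(2 - 1\right)\right)^{2} = \left(474 + 1\right)^{2} = 475^{2} = 225625$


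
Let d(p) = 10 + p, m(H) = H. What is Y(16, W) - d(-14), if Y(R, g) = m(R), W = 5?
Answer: 20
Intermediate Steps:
Y(R, g) = R
Y(16, W) - d(-14) = 16 - (10 - 14) = 16 - 1*(-4) = 16 + 4 = 20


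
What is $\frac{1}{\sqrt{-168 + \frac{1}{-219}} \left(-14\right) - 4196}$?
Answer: $- \frac{229731}{965754133} + \frac{7 i \sqrt{8057667}}{1931508266} \approx -0.00023788 + 1.0287 \cdot 10^{-5} i$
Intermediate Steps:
$\frac{1}{\sqrt{-168 + \frac{1}{-219}} \left(-14\right) - 4196} = \frac{1}{\sqrt{-168 - \frac{1}{219}} \left(-14\right) - 4196} = \frac{1}{\sqrt{- \frac{36793}{219}} \left(-14\right) - 4196} = \frac{1}{\frac{i \sqrt{8057667}}{219} \left(-14\right) - 4196} = \frac{1}{- \frac{14 i \sqrt{8057667}}{219} - 4196} = \frac{1}{-4196 - \frac{14 i \sqrt{8057667}}{219}}$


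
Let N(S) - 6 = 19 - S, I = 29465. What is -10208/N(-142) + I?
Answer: 4910447/167 ≈ 29404.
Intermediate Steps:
N(S) = 25 - S (N(S) = 6 + (19 - S) = 25 - S)
-10208/N(-142) + I = -10208/(25 - 1*(-142)) + 29465 = -10208/(25 + 142) + 29465 = -10208/167 + 29465 = 4910447/167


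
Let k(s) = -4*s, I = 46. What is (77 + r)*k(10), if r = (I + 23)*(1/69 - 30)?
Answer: 79680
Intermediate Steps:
r = -2069 (r = (46 + 23)*(1/69 - 30) = 69*(1/69 - 30) = 69*(-2069/69) = -2069)
(77 + r)*k(10) = (77 - 2069)*(-4*10) = -1992*(-40) = 79680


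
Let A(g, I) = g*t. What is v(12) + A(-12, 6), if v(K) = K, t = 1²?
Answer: 0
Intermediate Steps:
t = 1
A(g, I) = g (A(g, I) = g*1 = g)
v(12) + A(-12, 6) = 12 - 12 = 0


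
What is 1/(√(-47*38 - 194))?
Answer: -I*√55/330 ≈ -0.022473*I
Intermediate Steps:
1/(√(-47*38 - 194)) = 1/(√(-1786 - 194)) = 1/(√(-1980)) = 1/(6*I*√55) = -I*√55/330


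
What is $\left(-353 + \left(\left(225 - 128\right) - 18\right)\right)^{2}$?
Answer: $75076$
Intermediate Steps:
$\left(-353 + \left(\left(225 - 128\right) - 18\right)\right)^{2} = \left(-353 + \left(97 - 18\right)\right)^{2} = \left(-353 + 79\right)^{2} = \left(-274\right)^{2} = 75076$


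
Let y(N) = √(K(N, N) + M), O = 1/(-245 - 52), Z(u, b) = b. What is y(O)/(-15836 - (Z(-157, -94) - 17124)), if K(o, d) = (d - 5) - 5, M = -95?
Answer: I*√1029138/136818 ≈ 0.0074147*I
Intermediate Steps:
K(o, d) = -10 + d (K(o, d) = (-5 + d) - 5 = -10 + d)
O = -1/297 (O = 1/(-297) = -1/297 ≈ -0.0033670)
y(N) = √(-105 + N) (y(N) = √((-10 + N) - 95) = √(-105 + N))
y(O)/(-15836 - (Z(-157, -94) - 17124)) = √(-105 - 1/297)/(-15836 - (-94 - 17124)) = √(-31186/297)/(-15836 - 1*(-17218)) = (I*√1029138/99)/(-15836 + 17218) = (I*√1029138/99)/1382 = (I*√1029138/99)*(1/1382) = I*√1029138/136818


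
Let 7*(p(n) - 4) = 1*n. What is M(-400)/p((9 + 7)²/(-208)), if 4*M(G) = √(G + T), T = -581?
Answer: 91*I*√109/464 ≈ 2.0476*I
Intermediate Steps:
M(G) = √(-581 + G)/4 (M(G) = √(G - 581)/4 = √(-581 + G)/4)
p(n) = 4 + n/7 (p(n) = 4 + (1*n)/7 = 4 + n/7)
M(-400)/p((9 + 7)²/(-208)) = (√(-581 - 400)/4)/(4 + ((9 + 7)²/(-208))/7) = (√(-981)/4)/(4 + (16²*(-1/208))/7) = ((3*I*√109)/4)/(4 + (256*(-1/208))/7) = (3*I*√109/4)/(4 + (⅐)*(-16/13)) = (3*I*√109/4)/(4 - 16/91) = (3*I*√109/4)/(348/91) = (3*I*√109/4)*(91/348) = 91*I*√109/464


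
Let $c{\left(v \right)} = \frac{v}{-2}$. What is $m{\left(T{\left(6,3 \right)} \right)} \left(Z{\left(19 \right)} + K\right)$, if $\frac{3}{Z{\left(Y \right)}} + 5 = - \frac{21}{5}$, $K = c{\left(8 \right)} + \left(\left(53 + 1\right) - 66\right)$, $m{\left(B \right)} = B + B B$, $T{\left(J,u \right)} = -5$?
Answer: $- \frac{7510}{23} \approx -326.52$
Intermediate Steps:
$c{\left(v \right)} = - \frac{v}{2}$ ($c{\left(v \right)} = v \left(- \frac{1}{2}\right) = - \frac{v}{2}$)
$m{\left(B \right)} = B + B^{2}$
$K = -16$ ($K = \left(- \frac{1}{2}\right) 8 + \left(\left(53 + 1\right) - 66\right) = -4 + \left(54 - 66\right) = -4 - 12 = -16$)
$Z{\left(Y \right)} = - \frac{15}{46}$ ($Z{\left(Y \right)} = \frac{3}{-5 - \frac{21}{5}} = \frac{3}{- \frac{46}{5}} = 3 \left(- \frac{5}{46}\right) = - \frac{15}{46}$)
$m{\left(T{\left(6,3 \right)} \right)} \left(Z{\left(19 \right)} + K\right) = - 5 \left(1 - 5\right) \left(- \frac{15}{46} - 16\right) = \left(-5\right) \left(-4\right) \left(- \frac{751}{46}\right) = 20 \left(- \frac{751}{46}\right) = - \frac{7510}{23}$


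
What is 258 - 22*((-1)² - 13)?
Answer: 522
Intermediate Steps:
258 - 22*((-1)² - 13) = 258 - 22*(1 - 13) = 258 - 22*(-12) = 258 - 1*(-264) = 258 + 264 = 522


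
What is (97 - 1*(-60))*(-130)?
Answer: -20410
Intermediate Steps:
(97 - 1*(-60))*(-130) = (97 + 60)*(-130) = 157*(-130) = -20410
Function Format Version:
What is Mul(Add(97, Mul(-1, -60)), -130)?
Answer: -20410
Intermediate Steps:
Mul(Add(97, Mul(-1, -60)), -130) = Mul(Add(97, 60), -130) = Mul(157, -130) = -20410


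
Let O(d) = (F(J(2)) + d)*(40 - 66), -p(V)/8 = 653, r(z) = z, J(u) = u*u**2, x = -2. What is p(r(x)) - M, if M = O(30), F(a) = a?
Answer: -4236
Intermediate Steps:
J(u) = u**3
p(V) = -5224 (p(V) = -8*653 = -5224)
O(d) = -208 - 26*d (O(d) = (2**3 + d)*(40 - 66) = (8 + d)*(-26) = -208 - 26*d)
M = -988 (M = -208 - 26*30 = -208 - 780 = -988)
p(r(x)) - M = -5224 - 1*(-988) = -5224 + 988 = -4236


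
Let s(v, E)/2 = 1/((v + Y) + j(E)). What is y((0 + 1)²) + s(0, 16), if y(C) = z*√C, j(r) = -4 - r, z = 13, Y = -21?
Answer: 531/41 ≈ 12.951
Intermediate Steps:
y(C) = 13*√C
s(v, E) = 2/(-25 + v - E) (s(v, E) = 2/((v - 21) + (-4 - E)) = 2/((-21 + v) + (-4 - E)) = 2/(-25 + v - E))
y((0 + 1)²) + s(0, 16) = 13*√((0 + 1)²) + 2/(-25 + 0 - 1*16) = 13*√(1²) + 2/(-25 + 0 - 16) = 13*√1 + 2/(-41) = 13*1 + 2*(-1/41) = 13 - 2/41 = 531/41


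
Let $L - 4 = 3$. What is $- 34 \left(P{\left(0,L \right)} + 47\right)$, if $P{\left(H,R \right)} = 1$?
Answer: $-1632$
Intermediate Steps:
$L = 7$ ($L = 4 + 3 = 7$)
$- 34 \left(P{\left(0,L \right)} + 47\right) = - 34 \left(1 + 47\right) = \left(-34\right) 48 = -1632$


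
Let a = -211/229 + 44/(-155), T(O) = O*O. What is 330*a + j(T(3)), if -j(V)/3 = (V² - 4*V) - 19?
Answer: -3377268/7099 ≈ -475.74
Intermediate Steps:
T(O) = O²
j(V) = 57 - 3*V² + 12*V (j(V) = -3*((V² - 4*V) - 19) = -3*(-19 + V² - 4*V) = 57 - 3*V² + 12*V)
a = -42781/35495 (a = -211*1/229 + 44*(-1/155) = -211/229 - 44/155 = -42781/35495 ≈ -1.2053)
330*a + j(T(3)) = 330*(-42781/35495) + (57 - 3*(3²)² + 12*3²) = -2823546/7099 + (57 - 3*9² + 12*9) = -2823546/7099 + (57 - 3*81 + 108) = -2823546/7099 + (57 - 243 + 108) = -2823546/7099 - 78 = -3377268/7099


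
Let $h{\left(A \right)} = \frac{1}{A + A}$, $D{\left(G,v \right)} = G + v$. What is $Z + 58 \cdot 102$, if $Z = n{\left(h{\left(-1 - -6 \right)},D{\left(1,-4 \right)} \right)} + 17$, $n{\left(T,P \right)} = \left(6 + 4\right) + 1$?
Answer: $5944$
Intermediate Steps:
$h{\left(A \right)} = \frac{1}{2 A}$
$n{\left(T,P \right)} = 11$ ($n{\left(T,P \right)} = 10 + 1 = 11$)
$Z = 28$ ($Z = 11 + 17 = 28$)
$Z + 58 \cdot 102 = 28 + 58 \cdot 102 = 28 + 5916 = 5944$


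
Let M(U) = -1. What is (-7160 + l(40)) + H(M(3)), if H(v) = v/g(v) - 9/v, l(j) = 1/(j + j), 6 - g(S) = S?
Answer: -4004633/560 ≈ -7151.1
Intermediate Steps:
g(S) = 6 - S
l(j) = 1/(2*j)
H(v) = -9/v + v/(6 - v) (H(v) = v/(6 - v) - 9/v = -9/v + v/(6 - v))
(-7160 + l(40)) + H(M(3)) = (-7160 + (1/2)/40) + (54 - 1*(-1)**2 - 9*(-1))/((-1)*(-6 - 1)) = (-7160 + (1/2)*(1/40)) - 1*(54 - 1*1 + 9)/(-7) = (-7160 + 1/80) - 1*(-1/7)*(54 - 1 + 9) = -572799/80 - 1*(-1/7)*62 = -572799/80 + 62/7 = -4004633/560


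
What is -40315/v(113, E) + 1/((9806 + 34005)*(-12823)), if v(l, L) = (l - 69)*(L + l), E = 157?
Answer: -411790936265/121346305848 ≈ -3.3935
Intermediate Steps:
v(l, L) = (-69 + l)*(L + l)
-40315/v(113, E) + 1/((9806 + 34005)*(-12823)) = -40315/(113² - 69*157 - 69*113 + 157*113) + 1/((9806 + 34005)*(-12823)) = -40315/(12769 - 10833 - 7797 + 17741) - 1/12823/43811 = -40315/11880 + (1/43811)*(-1/12823) = -40315*1/11880 - 1/561788453 = -733/216 - 1/561788453 = -411790936265/121346305848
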